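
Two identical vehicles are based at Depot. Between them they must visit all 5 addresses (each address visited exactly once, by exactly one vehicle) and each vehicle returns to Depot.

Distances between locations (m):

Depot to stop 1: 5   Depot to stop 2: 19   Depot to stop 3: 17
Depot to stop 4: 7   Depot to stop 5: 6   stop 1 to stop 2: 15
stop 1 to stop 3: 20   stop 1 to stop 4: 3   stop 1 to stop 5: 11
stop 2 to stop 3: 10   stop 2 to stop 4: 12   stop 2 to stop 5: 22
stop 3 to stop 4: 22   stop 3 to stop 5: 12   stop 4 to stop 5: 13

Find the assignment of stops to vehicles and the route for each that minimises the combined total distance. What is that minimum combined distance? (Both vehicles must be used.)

57 m — the smallest possible combined total.

There are 2^4 − 1 = 15 ways to divide the 5 stops into two non-empty groups. For each, the best each vehicle can do is its own shortest tour through its group:
  {stop 1} + {stop 2, stop 3, stop 4, stop 5}: 10 + 47 = 57
  {stop 2} + {stop 1, stop 3, stop 4, stop 5}: 38 + 48 = 86
  {stop 1, stop 2} + {stop 3, stop 4, stop 5}: 39 + 47 = 86
  {stop 3} + {stop 1, stop 2, stop 4, stop 5}: 34 + 48 = 82
  {stop 1, stop 3} + {stop 2, stop 4, stop 5}: 42 + 47 = 89
  {stop 2, stop 3} + {stop 1, stop 4, stop 5}: 46 + 27 = 73
  … (15 splits in total)
Best: vehicle 1 Depot → stop 1 → Depot = 10; vehicle 2 Depot → stop 4 → stop 2 → stop 3 → stop 5 → Depot = 47; combined 57.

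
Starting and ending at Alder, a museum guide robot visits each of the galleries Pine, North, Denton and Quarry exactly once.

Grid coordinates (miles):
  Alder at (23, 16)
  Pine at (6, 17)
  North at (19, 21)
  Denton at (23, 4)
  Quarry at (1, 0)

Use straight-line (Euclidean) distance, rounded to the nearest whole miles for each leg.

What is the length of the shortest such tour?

Alder-Pine-North-Denton-Quarry-Alder: 17+14+17+22+27 = 97
Alder-Pine-North-Quarry-Denton-Alder: 17+14+28+22+12 = 93
Alder-Pine-Denton-North-Quarry-Alder: 17+21+17+28+27 = 110
Alder-Pine-Denton-Quarry-North-Alder: 17+21+22+28+6 = 94
Alder-Pine-Quarry-North-Denton-Alder: 17+18+28+17+12 = 92
Alder-Pine-Quarry-Denton-North-Alder: 17+18+22+17+6 = 80
Alder-North-Pine-Denton-Quarry-Alder: 6+14+21+22+27 = 90
Alder-North-Pine-Quarry-Denton-Alder: 6+14+18+22+12 = 72
Alder-North-Denton-Pine-Quarry-Alder: 6+17+21+18+27 = 89
Alder-North-Quarry-Pine-Denton-Alder: 6+28+18+21+12 = 85
Alder-Denton-Pine-North-Quarry-Alder: 12+21+14+28+27 = 102
Alder-Denton-North-Pine-Quarry-Alder: 12+17+14+18+27 = 88
The minimum is 72.
One optimal route: Alder → North → Pine → Quarry → Denton → Alder (or its reverse).

Shortest round trip = 72 miles.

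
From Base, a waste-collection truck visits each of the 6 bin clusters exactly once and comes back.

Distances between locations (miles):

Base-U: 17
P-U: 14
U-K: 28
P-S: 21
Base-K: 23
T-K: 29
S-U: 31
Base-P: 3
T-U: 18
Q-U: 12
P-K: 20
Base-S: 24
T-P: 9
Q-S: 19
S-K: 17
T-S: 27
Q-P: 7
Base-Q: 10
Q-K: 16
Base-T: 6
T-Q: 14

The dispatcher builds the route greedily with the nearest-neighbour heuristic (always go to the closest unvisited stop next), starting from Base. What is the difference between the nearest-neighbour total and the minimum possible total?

Base: P=3, T=6, Q=10, U=17, K=23, S=24 ⇒ P
P: Q=7, T=9, U=14, K=20, S=21 ⇒ Q
Q: U=12, T=14, K=16, S=19 ⇒ U
U: T=18, K=28, S=31 ⇒ T
T: S=27, K=29 ⇒ S
S: K=17 ⇒ K
NN route Base → P → Q → U → T → S → K → Base costs 107.
Optimal: Base → T → U → Q → K → S → P → Base costs 93 (by enumerating all 360 distinct tours).
Excess = 107 − 93 = 14.

14 miles longer than the optimal tour.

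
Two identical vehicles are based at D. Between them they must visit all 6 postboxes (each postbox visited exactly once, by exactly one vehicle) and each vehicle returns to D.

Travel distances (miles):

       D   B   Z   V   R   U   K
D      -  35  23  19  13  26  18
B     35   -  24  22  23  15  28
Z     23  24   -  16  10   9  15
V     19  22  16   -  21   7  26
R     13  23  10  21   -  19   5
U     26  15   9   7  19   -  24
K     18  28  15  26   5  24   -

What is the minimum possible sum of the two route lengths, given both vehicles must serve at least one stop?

Check every non-empty split of the stops between the two vehicles; for each half take its own optimal tour:
  {B} + {Z, V, R, U, K}: 70 + 68 = 138
  {Z} + {B, V, R, U, K}: 46 + 87 = 133
  {B, Z} + {V, R, U, K}: 82 + 68 = 150
  {V} + {B, Z, R, U, K}: 38 + 92 = 130
  {B, V} + {Z, R, U, K}: 76 + 68 = 144
  {Z, V} + {B, R, U, K}: 58 + 87 = 145
  … (31 splits in total)
  {R} + {B, Z, V, U, K}: 26 + 98 = 124  ← best
Best: vehicle 1 D → R → D = 26; vehicle 2 D → V → B → U → Z → K → D = 98; combined 124.

124 miles — the smallest possible combined total.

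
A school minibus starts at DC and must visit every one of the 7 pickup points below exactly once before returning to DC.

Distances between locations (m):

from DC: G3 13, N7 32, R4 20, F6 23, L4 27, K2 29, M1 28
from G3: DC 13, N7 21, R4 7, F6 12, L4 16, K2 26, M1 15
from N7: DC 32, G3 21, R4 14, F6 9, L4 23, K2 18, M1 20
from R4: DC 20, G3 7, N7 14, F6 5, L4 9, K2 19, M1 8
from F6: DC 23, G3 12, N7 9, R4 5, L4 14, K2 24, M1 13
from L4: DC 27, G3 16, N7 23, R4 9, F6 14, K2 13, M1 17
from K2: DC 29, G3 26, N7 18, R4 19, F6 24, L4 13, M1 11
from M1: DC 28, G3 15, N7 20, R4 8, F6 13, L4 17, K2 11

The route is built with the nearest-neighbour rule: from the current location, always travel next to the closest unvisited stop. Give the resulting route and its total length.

At DC the remaining stops are G3 13, R4 20, F6 23, L4 27, M1 28, K2 29, N7 32; go to G3.
At G3 the remaining stops are R4 7, F6 12, M1 15, L4 16, N7 21, K2 26; go to R4.
At R4 the remaining stops are F6 5, M1 8, L4 9, N7 14, K2 19; go to F6.
At F6 the remaining stops are N7 9, M1 13, L4 14, K2 24; go to N7.
At N7 the remaining stops are K2 18, M1 20, L4 23; go to K2.
At K2 the remaining stops are M1 11, L4 13; go to M1.
At M1 the remaining stops are L4 17; go to L4.
Return L4→DC: 27.
Total = 13 + 7 + 5 + 9 + 18 + 11 + 17 + 27 = 107.

107 m along DC → G3 → R4 → F6 → N7 → K2 → M1 → L4 → DC.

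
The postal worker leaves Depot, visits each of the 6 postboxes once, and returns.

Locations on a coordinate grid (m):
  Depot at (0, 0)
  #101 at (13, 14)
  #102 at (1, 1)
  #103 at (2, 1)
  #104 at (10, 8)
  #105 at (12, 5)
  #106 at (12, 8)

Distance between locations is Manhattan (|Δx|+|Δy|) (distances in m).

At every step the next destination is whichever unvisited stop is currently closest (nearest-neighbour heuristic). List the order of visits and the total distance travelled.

From Depot: distances to unvisited — #102=2, #103=3, #105=17, #104=18, #106=20, #101=27. Nearest is #102 (2).
From #102: distances to unvisited — #103=1, #105=15, #104=16, #106=18, #101=25. Nearest is #103 (1).
From #103: distances to unvisited — #105=14, #104=15, #106=17, #101=24. Nearest is #105 (14).
From #105: distances to unvisited — #106=3, #104=5, #101=10. Nearest is #106 (3).
From #106: distances to unvisited — #104=2, #101=7. Nearest is #104 (2).
From #104: distances to unvisited — #101=9. Nearest is #101 (9).
Return #101→Depot: 27.
Total = 2 + 1 + 14 + 3 + 2 + 9 + 27 = 58.

58 m along Depot → #102 → #103 → #105 → #106 → #104 → #101 → Depot.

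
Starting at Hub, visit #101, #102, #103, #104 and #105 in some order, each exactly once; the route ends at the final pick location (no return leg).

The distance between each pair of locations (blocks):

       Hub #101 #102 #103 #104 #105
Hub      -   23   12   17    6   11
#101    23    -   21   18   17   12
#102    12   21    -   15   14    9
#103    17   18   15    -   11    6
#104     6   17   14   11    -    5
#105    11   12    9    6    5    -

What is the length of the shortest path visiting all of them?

53 blocks — the minimum one-way total.

There are 5! = 120 possible orderings.
Hub→#101→#102→#103→#104→#105: 23+21+15+11+5 = 75
Hub→#101→#102→#103→#105→#104: 23+21+15+6+5 = 70
Hub→#101→#102→#104→#103→#105: 23+21+14+11+6 = 75
Hub→#101→#102→#104→#105→#103: 23+21+14+5+6 = 69
Hub→#101→#102→#105→#103→#104: 23+21+9+6+11 = 70
Hub→#101→#102→#105→#104→#103: 23+21+9+5+11 = 69
Hub→#101→#103→#102→#104→#105: 23+18+15+14+5 = 75
Hub→#101→#103→#102→#105→#104: 23+18+15+9+5 = 70
Hub→#101→#103→#104→#102→#105: 23+18+11+14+9 = 75
Hub→#101→#103→#104→#105→#102: 23+18+11+5+9 = 66
Hub→#101→#103→#105→#102→#104: 23+18+6+9+14 = 70
Hub→#101→#103→#105→#104→#102: 23+18+6+5+14 = 66
Hub→#101→#104→#102→#103→#105: 23+17+14+15+6 = 75
Hub→#101→#104→#102→#105→#103: 23+17+14+9+6 = 69
… (106 more)
Hub→#104→#102→#103→#105→#101: 6+14+15+6+12 = 53  ← best
The minimum is 53.
One shortest path: Hub → #104 → #102 → #103 → #105 → #101.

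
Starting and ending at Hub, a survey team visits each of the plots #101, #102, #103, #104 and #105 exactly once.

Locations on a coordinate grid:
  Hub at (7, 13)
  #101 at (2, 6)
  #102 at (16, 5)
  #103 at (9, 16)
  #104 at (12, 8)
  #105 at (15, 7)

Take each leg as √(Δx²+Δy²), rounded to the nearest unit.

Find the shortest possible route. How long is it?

With 5 stops there are 5!/2 = 60 distinct round trips (a route and its reverse cost the same).
Hub → #101 → #102 → #103 → #104 → #105 → Hub: 9+14+13+9+3+10 = 58
Hub → #101 → #102 → #103 → #105 → #104 → Hub: 9+14+13+11+3+7 = 57
Hub → #101 → #102 → #104 → #103 → #105 → Hub: 9+14+5+9+11+10 = 58
Hub → #101 → #102 → #104 → #105 → #103 → Hub: 9+14+5+3+11+4 = 46
Hub → #101 → #102 → #105 → #103 → #104 → Hub: 9+14+2+11+9+7 = 52
Hub → #101 → #102 → #105 → #104 → #103 → Hub: 9+14+2+3+9+4 = 41
Hub → #101 → #103 → #102 → #104 → #105 → Hub: 9+12+13+5+3+10 = 52
Hub → #101 → #103 → #102 → #105 → #104 → Hub: 9+12+13+2+3+7 = 46
Hub → #101 → #103 → #104 → #102 → #105 → Hub: 9+12+9+5+2+10 = 47
Hub → #101 → #103 → #104 → #105 → #102 → Hub: 9+12+9+3+2+12 = 47
Hub → #101 → #103 → #105 → #102 → #104 → Hub: 9+12+11+2+5+7 = 46
Hub → #101 → #103 → #105 → #104 → #102 → Hub: 9+12+11+3+5+12 = 52
Hub → #101 → #104 → #102 → #103 → #105 → Hub: 9+10+5+13+11+10 = 58
Hub → #101 → #104 → #102 → #105 → #103 → Hub: 9+10+5+2+11+4 = 41
… (46 more)
The minimum is 41.
One optimal route: Hub → #101 → #102 → #105 → #104 → #103 → Hub (or its reverse).

41 — the shortest possible round trip.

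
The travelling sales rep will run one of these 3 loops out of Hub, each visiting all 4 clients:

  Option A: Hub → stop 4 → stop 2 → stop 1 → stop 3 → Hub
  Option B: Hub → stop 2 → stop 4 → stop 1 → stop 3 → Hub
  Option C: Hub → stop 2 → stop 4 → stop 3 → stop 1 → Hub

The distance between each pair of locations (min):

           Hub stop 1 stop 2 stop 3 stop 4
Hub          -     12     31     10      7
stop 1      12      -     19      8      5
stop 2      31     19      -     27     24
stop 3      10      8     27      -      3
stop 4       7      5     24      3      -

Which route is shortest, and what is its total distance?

68 min — Option A is the shortest.

Option A: 7 + 24 + 19 + 8 + 10 = 68
Option B: 31 + 24 + 5 + 8 + 10 = 78
Option C: 31 + 24 + 3 + 8 + 12 = 78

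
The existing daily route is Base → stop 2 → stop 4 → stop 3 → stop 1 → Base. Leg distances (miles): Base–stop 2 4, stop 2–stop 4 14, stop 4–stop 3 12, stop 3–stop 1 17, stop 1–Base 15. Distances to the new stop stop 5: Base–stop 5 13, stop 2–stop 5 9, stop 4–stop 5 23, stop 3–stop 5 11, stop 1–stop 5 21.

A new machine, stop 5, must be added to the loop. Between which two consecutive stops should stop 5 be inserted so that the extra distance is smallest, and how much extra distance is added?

Insertion cost between consecutive stops i–j is d(i,stop 5) + d(stop 5,j) − d(i,j):
  between Base and stop 2: 13 + 9 − 4 = 18
  between stop 2 and stop 4: 9 + 23 − 14 = 18
  between stop 4 and stop 3: 23 + 11 − 12 = 22
  between stop 3 and stop 1: 11 + 21 − 17 = 15
  between stop 1 and Base: 21 + 13 − 15 = 19
Cheapest insertion is between stop 3 and stop 1, adding 15.
New total = 62 + 15 = 77.

Adding 15 miles by placing stop 5 on the stop 3–stop 1 leg.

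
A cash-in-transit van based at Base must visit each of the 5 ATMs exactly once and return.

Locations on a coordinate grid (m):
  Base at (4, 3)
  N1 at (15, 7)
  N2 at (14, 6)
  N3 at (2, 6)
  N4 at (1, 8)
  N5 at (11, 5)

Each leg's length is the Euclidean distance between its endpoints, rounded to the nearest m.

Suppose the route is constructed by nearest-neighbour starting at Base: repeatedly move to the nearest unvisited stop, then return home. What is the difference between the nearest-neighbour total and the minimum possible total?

Base: N3=4, N4=6, N5=7, N2=10, N1=12 ⇒ N3
N3: N4=2, N5=9, N2=12, N1=13 ⇒ N4
N4: N5=10, N2=13, N1=14 ⇒ N5
N5: N2=3, N1=4 ⇒ N2
N2: N1=1 ⇒ N1
NN route Base → N3 → N4 → N5 → N2 → N1 → Base costs 32.
Optimal: Base → N2 → N1 → N5 → N4 → N3 → Base costs 31 (by enumerating all 60 distinct tours).
Excess = 32 − 31 = 1.

Excess over optimum: 1 m.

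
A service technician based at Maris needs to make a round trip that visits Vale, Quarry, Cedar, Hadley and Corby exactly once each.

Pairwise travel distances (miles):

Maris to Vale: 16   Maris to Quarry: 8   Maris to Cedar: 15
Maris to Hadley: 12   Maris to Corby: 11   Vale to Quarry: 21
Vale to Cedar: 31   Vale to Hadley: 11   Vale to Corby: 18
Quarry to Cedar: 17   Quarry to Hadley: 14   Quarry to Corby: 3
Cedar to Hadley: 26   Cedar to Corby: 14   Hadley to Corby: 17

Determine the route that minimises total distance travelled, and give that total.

Minimum total distance: 73 miles.

Maris-Vale-Quarry-Cedar-Hadley-Corby-Maris: 16+21+17+26+17+11 = 108
Maris-Vale-Quarry-Cedar-Corby-Hadley-Maris: 16+21+17+14+17+12 = 97
Maris-Vale-Quarry-Hadley-Cedar-Corby-Maris: 16+21+14+26+14+11 = 102
Maris-Vale-Quarry-Hadley-Corby-Cedar-Maris: 16+21+14+17+14+15 = 97
Maris-Vale-Quarry-Corby-Cedar-Hadley-Maris: 16+21+3+14+26+12 = 92
Maris-Vale-Quarry-Corby-Hadley-Cedar-Maris: 16+21+3+17+26+15 = 98
Maris-Vale-Cedar-Quarry-Hadley-Corby-Maris: 16+31+17+14+17+11 = 106
Maris-Vale-Cedar-Quarry-Corby-Hadley-Maris: 16+31+17+3+17+12 = 96
Maris-Vale-Cedar-Hadley-Quarry-Corby-Maris: 16+31+26+14+3+11 = 101
Maris-Vale-Cedar-Hadley-Corby-Quarry-Maris: 16+31+26+17+3+8 = 101
Maris-Vale-Cedar-Corby-Quarry-Hadley-Maris: 16+31+14+3+14+12 = 90
Maris-Vale-Cedar-Corby-Hadley-Quarry-Maris: 16+31+14+17+14+8 = 100
Maris-Vale-Hadley-Quarry-Cedar-Corby-Maris: 16+11+14+17+14+11 = 83
Maris-Vale-Hadley-Quarry-Corby-Cedar-Maris: 16+11+14+3+14+15 = 73
… (46 more)
The minimum is 73.
One optimal route: Maris → Vale → Hadley → Quarry → Corby → Cedar → Maris (or its reverse).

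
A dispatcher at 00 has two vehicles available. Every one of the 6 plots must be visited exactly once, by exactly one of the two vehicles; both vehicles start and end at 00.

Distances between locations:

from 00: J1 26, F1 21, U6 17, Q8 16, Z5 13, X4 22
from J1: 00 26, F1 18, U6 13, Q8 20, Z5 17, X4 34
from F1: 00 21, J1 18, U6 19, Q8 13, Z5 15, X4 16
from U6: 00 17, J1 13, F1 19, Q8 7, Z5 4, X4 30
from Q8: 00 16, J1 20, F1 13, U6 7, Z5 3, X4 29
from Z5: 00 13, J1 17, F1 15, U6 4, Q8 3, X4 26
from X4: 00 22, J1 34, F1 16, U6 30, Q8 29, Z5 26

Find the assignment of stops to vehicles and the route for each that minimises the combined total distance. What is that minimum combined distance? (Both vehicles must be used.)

118 — the smallest possible combined total.

There are 2^5 − 1 = 31 ways to divide the 6 stops into two non-empty groups. For each, the best each vehicle can do is its own shortest tour through its group:
  {J1} + {F1, U6, Q8, Z5, X4}: 52 + 75 = 127
  {F1} + {J1, U6, Q8, Z5, X4}: 42 + 92 = 134
  {J1, F1} + {U6, Q8, Z5, X4}: 65 + 75 = 140
  {U6} + {J1, F1, Q8, Z5, X4}: 34 + 92 = 126
  {J1, U6} + {F1, Q8, Z5, X4}: 56 + 67 = 123
  {F1, U6} + {J1, Q8, Z5, X4}: 57 + 92 = 149
  … (31 splits in total)
  {Q8} + {J1, F1, U6, Z5, X4}: 32 + 86 = 118  ← best
Best: vehicle 1 00 → Q8 → 00 = 32; vehicle 2 00 → Z5 → U6 → J1 → F1 → X4 → 00 = 86; combined 118.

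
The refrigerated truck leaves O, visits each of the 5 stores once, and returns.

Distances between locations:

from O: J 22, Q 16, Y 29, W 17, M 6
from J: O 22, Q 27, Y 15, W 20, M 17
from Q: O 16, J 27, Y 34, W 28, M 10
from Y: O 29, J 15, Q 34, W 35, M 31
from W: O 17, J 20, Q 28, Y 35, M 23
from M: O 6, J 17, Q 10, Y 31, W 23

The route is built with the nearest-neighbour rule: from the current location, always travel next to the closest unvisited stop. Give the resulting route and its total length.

110 along O → M → Q → J → Y → W → O.

At O the remaining stops are M 6, Q 16, W 17, J 22, Y 29; go to M.
At M the remaining stops are Q 10, J 17, W 23, Y 31; go to Q.
At Q the remaining stops are J 27, W 28, Y 34; go to J.
At J the remaining stops are Y 15, W 20; go to Y.
At Y the remaining stops are W 35; go to W.
Return W→O: 17.
Total = 6 + 10 + 27 + 15 + 35 + 17 = 110.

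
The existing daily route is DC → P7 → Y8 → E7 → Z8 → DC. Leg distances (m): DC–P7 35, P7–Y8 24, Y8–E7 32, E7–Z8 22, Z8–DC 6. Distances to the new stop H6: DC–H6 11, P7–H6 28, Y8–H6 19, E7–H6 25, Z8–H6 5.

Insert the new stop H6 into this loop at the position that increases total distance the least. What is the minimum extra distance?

+4 m — insert H6 between DC and P7.

Insertion cost between consecutive stops i–j is d(i,H6) + d(H6,j) − d(i,j):
  between DC and P7: 11 + 28 − 35 = 4
  between P7 and Y8: 28 + 19 − 24 = 23
  between Y8 and E7: 19 + 25 − 32 = 12
  between E7 and Z8: 25 + 5 − 22 = 8
  between Z8 and DC: 5 + 11 − 6 = 10
Cheapest insertion is between DC and P7, adding 4.
New total = 119 + 4 = 123.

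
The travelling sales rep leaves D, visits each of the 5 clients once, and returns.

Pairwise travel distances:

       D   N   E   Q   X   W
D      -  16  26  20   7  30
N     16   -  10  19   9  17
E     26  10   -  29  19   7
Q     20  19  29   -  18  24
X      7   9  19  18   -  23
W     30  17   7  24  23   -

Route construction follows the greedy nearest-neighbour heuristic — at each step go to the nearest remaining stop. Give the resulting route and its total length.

Nearest-neighbour total = 77; route D → X → N → E → W → Q → D.

At D the remaining stops are X 7, N 16, Q 20, E 26, W 30; go to X.
At X the remaining stops are N 9, Q 18, E 19, W 23; go to N.
At N the remaining stops are E 10, W 17, Q 19; go to E.
At E the remaining stops are W 7, Q 29; go to W.
At W the remaining stops are Q 24; go to Q.
Return Q→D: 20.
Total = 7 + 9 + 10 + 7 + 24 + 20 = 77.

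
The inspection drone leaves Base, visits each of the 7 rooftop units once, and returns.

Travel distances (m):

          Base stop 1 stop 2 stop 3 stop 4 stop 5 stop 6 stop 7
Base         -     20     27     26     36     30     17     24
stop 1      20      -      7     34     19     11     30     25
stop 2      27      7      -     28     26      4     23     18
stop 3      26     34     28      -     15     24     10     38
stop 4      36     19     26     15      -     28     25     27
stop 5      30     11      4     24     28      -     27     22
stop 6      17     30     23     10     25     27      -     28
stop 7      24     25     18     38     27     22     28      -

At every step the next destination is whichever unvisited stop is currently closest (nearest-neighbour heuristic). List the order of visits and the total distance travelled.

Total distance 118 m via the nearest-neighbour route Base → stop 6 → stop 3 → stop 4 → stop 1 → stop 2 → stop 5 → stop 7 → Base.

Base → [stop 6:17 / stop 1:20 / stop 7:24 / stop 3:26 / stop 2:27 / stop 5:30 / stop 4:36] → stop 6 (17)
stop 6 → [stop 3:10 / stop 2:23 / stop 4:25 / stop 5:27 / stop 7:28 / stop 1:30] → stop 3 (10)
stop 3 → [stop 4:15 / stop 5:24 / stop 2:28 / stop 1:34 / stop 7:38] → stop 4 (15)
stop 4 → [stop 1:19 / stop 2:26 / stop 7:27 / stop 5:28] → stop 1 (19)
stop 1 → [stop 2:7 / stop 5:11 / stop 7:25] → stop 2 (7)
stop 2 → [stop 5:4 / stop 7:18] → stop 5 (4)
stop 5 → [stop 7:22] → stop 7 (22)
Return stop 7→Base: 24.
Total = 17 + 10 + 15 + 19 + 7 + 4 + 22 + 24 = 118.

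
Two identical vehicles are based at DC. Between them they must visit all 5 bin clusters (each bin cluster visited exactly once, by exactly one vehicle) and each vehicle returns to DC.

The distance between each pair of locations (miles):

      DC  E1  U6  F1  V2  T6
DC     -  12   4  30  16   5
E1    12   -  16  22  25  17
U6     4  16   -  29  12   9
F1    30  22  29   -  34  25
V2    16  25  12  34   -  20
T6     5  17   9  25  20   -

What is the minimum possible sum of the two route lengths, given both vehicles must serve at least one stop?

94 miles — the smallest possible combined total.

Try each way of splitting the stops between the two vehicles (each non-empty) and, for each split, find the best tour for each vehicle:
  {E1} + {U6, F1, V2, T6}: 24 + 80 = 104
  {U6} + {E1, F1, V2, T6}: 8 + 93 = 101
  {E1, U6} + {F1, V2, T6}: 32 + 80 = 112
  {F1} + {E1, U6, V2, T6}: 60 + 63 = 123
  {E1, F1} + {U6, V2, T6}: 64 + 41 = 105
  {U6, F1} + {E1, V2, T6}: 63 + 62 = 125
  … (15 splits in total)
  {E1, U6, F1, V2} + {T6}: 84 + 10 = 94  ← best
Best: vehicle 1 DC → E1 → F1 → V2 → U6 → DC = 84; vehicle 2 DC → T6 → DC = 10; combined 94.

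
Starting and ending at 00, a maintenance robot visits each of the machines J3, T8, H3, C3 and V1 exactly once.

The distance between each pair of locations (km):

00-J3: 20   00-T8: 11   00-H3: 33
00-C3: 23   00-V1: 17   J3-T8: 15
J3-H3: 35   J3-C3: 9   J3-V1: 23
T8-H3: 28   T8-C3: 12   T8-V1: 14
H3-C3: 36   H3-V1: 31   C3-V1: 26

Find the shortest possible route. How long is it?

Shortest round trip = 115 km.

With 5 stops there are 5!/2 = 60 distinct round trips (a route and its reverse cost the same).
00 → J3 → T8 → H3 → C3 → V1 → 00: 20+15+28+36+26+17 = 142
00 → J3 → T8 → H3 → V1 → C3 → 00: 20+15+28+31+26+23 = 143
00 → J3 → T8 → C3 → H3 → V1 → 00: 20+15+12+36+31+17 = 131
00 → J3 → T8 → C3 → V1 → H3 → 00: 20+15+12+26+31+33 = 137
00 → J3 → T8 → V1 → H3 → C3 → 00: 20+15+14+31+36+23 = 139
00 → J3 → T8 → V1 → C3 → H3 → 00: 20+15+14+26+36+33 = 144
00 → J3 → H3 → T8 → C3 → V1 → 00: 20+35+28+12+26+17 = 138
00 → J3 → H3 → T8 → V1 → C3 → 00: 20+35+28+14+26+23 = 146
00 → J3 → H3 → C3 → T8 → V1 → 00: 20+35+36+12+14+17 = 134
00 → J3 → H3 → C3 → V1 → T8 → 00: 20+35+36+26+14+11 = 142
00 → J3 → H3 → V1 → T8 → C3 → 00: 20+35+31+14+12+23 = 135
00 → J3 → H3 → V1 → C3 → T8 → 00: 20+35+31+26+12+11 = 135
00 → J3 → C3 → T8 → H3 → V1 → 00: 20+9+12+28+31+17 = 117
00 → J3 → C3 → T8 → V1 → H3 → 00: 20+9+12+14+31+33 = 119
… (46 more)
00 → T8 → C3 → J3 → H3 → V1 → 00: 11+12+9+35+31+17 = 115  ← best
The minimum is 115.
One optimal route: 00 → T8 → C3 → J3 → H3 → V1 → 00 (or its reverse).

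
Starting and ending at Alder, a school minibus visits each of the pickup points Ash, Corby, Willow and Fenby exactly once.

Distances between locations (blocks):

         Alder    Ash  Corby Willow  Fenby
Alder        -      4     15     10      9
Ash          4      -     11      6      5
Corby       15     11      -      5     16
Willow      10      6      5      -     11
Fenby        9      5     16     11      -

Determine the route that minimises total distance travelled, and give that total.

Minimum total distance: 40 blocks.

With 4 stops there are 4!/2 = 12 distinct round trips (a route and its reverse cost the same).
Alder → Ash → Corby → Willow → Fenby → Alder: 4+11+5+11+9 = 40
Alder → Ash → Corby → Fenby → Willow → Alder: 4+11+16+11+10 = 52
Alder → Ash → Willow → Corby → Fenby → Alder: 4+6+5+16+9 = 40
Alder → Ash → Willow → Fenby → Corby → Alder: 4+6+11+16+15 = 52
Alder → Ash → Fenby → Corby → Willow → Alder: 4+5+16+5+10 = 40
Alder → Ash → Fenby → Willow → Corby → Alder: 4+5+11+5+15 = 40
Alder → Corby → Ash → Willow → Fenby → Alder: 15+11+6+11+9 = 52
Alder → Corby → Ash → Fenby → Willow → Alder: 15+11+5+11+10 = 52
Alder → Corby → Willow → Ash → Fenby → Alder: 15+5+6+5+9 = 40
Alder → Corby → Fenby → Ash → Willow → Alder: 15+16+5+6+10 = 52
Alder → Willow → Ash → Corby → Fenby → Alder: 10+6+11+16+9 = 52
Alder → Willow → Corby → Ash → Fenby → Alder: 10+5+11+5+9 = 40
The minimum is 40.
One optimal route: Alder → Ash → Corby → Willow → Fenby → Alder (or its reverse).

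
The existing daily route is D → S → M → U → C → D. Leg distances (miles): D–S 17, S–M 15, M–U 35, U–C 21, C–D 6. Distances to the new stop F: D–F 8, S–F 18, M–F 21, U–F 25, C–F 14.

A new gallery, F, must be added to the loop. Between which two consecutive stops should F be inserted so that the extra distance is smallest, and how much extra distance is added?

Insertion cost between consecutive stops i–j is d(i,F) + d(F,j) − d(i,j):
  between D and S: 8 + 18 − 17 = 9
  between S and M: 18 + 21 − 15 = 24
  between M and U: 21 + 25 − 35 = 11
  between U and C: 25 + 14 − 21 = 18
  between C and D: 14 + 8 − 6 = 16
Cheapest insertion is between D and S, adding 9.
New total = 94 + 9 = 103.

+9 miles — insert F between D and S.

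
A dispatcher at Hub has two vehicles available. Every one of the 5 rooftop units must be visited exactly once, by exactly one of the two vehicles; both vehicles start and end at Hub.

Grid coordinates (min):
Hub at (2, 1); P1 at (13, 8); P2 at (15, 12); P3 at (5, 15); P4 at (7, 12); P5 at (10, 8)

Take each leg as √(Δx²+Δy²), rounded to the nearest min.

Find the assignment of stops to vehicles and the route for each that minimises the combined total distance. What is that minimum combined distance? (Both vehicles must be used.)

Check every non-empty split of the stops between the two vehicles; for each half take its own optimal tour:
  {P1} + {P2, P3, P4, P5}: 26 + 43 = 69
  {P2} + {P1, P3, P4, P5}: 34 + 39 = 73
  {P1, P2} + {P3, P4, P5}: 34 + 34 = 68
  {P3} + {P1, P2, P4, P5}: 28 + 38 = 66
  {P1, P3} + {P2, P4, P5}: 38 + 37 = 75
  {P2, P3} + {P1, P4, P5}: 41 + 33 = 74
  … (15 splits in total)
  {P3, P4} + {P1, P2, P5}: 30 + 34 = 64  ← best
Best: vehicle 1 Hub → P3 → P4 → Hub = 30; vehicle 2 Hub → P1 → P2 → P5 → Hub = 34; combined 64.

64 min — the smallest possible combined total.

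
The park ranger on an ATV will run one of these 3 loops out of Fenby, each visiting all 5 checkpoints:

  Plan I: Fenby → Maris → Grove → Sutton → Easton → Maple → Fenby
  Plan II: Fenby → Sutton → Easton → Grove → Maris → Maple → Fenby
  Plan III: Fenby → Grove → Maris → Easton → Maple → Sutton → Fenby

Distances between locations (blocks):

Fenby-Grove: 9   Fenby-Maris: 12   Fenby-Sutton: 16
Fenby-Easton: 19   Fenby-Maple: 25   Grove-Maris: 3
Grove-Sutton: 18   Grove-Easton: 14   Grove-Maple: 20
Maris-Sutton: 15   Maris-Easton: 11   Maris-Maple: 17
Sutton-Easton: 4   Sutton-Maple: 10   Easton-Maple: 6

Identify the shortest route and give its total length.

Plan I: 12 + 3 + 18 + 4 + 6 + 25 = 68
Plan II: 16 + 4 + 14 + 3 + 17 + 25 = 79
Plan III: 9 + 3 + 11 + 6 + 10 + 16 = 55

Shortest is Plan III, total 55 blocks.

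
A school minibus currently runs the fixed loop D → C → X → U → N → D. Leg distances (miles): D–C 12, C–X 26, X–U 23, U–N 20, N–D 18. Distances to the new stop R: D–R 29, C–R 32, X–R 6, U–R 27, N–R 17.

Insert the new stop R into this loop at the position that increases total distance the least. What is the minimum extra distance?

+10 miles — insert R between X and U.

Insertion cost between consecutive stops i–j is d(i,R) + d(R,j) − d(i,j):
  between D and C: 29 + 32 − 12 = 49
  between C and X: 32 + 6 − 26 = 12
  between X and U: 6 + 27 − 23 = 10
  between U and N: 27 + 17 − 20 = 24
  between N and D: 17 + 29 − 18 = 28
Cheapest insertion is between X and U, adding 10.
New total = 99 + 10 = 109.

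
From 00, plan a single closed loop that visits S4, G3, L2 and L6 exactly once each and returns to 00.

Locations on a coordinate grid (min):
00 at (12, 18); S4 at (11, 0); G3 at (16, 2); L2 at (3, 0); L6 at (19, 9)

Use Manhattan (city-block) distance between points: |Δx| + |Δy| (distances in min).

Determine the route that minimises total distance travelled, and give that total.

There are 12 distinct closed tours to check (reversals are equivalent).
00-S4-G3-L2-L6-00: 19+7+15+25+16 = 82
00-S4-G3-L6-L2-00: 19+7+10+25+27 = 88
00-S4-L2-G3-L6-00: 19+8+15+10+16 = 68
00-S4-L2-L6-G3-00: 19+8+25+10+20 = 82
00-S4-L6-G3-L2-00: 19+17+10+15+27 = 88
00-S4-L6-L2-G3-00: 19+17+25+15+20 = 96
00-G3-S4-L2-L6-00: 20+7+8+25+16 = 76
00-G3-S4-L6-L2-00: 20+7+17+25+27 = 96
00-G3-L2-S4-L6-00: 20+15+8+17+16 = 76
00-G3-L6-S4-L2-00: 20+10+17+8+27 = 82
00-L2-S4-G3-L6-00: 27+8+7+10+16 = 68
00-L2-G3-S4-L6-00: 27+15+7+17+16 = 82
The minimum is 68.
One optimal route: 00 → S4 → L2 → G3 → L6 → 00 (or its reverse).

68 min — the shortest possible round trip.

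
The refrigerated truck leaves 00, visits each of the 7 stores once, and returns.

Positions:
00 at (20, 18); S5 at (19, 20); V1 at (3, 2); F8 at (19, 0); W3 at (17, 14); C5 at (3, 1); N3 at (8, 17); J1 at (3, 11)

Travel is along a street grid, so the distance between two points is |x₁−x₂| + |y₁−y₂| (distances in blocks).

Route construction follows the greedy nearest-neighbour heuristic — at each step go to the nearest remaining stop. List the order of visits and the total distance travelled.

From 00: distances to unvisited — S5=3, W3=7, N3=13, F8=19, J1=24, V1=33, C5=34. Nearest is S5 (3).
From S5: distances to unvisited — W3=8, N3=14, F8=20, J1=25, V1=34, C5=35. Nearest is W3 (8).
From W3: distances to unvisited — N3=12, F8=16, J1=17, V1=26, C5=27. Nearest is N3 (12).
From N3: distances to unvisited — J1=11, V1=20, C5=21, F8=28. Nearest is J1 (11).
From J1: distances to unvisited — V1=9, C5=10, F8=27. Nearest is V1 (9).
From V1: distances to unvisited — C5=1, F8=18. Nearest is C5 (1).
From C5: distances to unvisited — F8=17. Nearest is F8 (17).
Return F8→00: 19.
Total = 3 + 8 + 12 + 11 + 9 + 1 + 17 + 19 = 80.

80 blocks along 00 → S5 → W3 → N3 → J1 → V1 → C5 → F8 → 00.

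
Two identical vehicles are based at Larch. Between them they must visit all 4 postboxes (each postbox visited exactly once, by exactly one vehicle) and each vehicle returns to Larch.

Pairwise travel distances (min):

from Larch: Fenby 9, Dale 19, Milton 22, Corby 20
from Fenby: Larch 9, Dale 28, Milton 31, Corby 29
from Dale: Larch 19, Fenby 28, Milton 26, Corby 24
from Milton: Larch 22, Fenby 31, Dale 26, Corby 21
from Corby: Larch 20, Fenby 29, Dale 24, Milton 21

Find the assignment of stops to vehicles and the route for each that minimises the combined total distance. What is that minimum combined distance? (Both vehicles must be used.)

Try each way of splitting the stops between the two vehicles (each non-empty) and, for each split, find the best tour for each vehicle:
  {Fenby} + {Dale, Milton, Corby}: 18 + 86 = 104
  {Dale} + {Fenby, Milton, Corby}: 38 + 81 = 119
  {Fenby, Dale} + {Milton, Corby}: 56 + 63 = 119
  {Milton} + {Fenby, Dale, Corby}: 44 + 81 = 125
  {Fenby, Milton} + {Dale, Corby}: 62 + 63 = 125
  {Dale, Milton} + {Fenby, Corby}: 67 + 58 = 125
  … (7 splits in total)
Best: vehicle 1 Larch → Fenby → Larch = 18; vehicle 2 Larch → Dale → Milton → Corby → Larch = 86; combined 104.

Minimum combined distance: 104 min.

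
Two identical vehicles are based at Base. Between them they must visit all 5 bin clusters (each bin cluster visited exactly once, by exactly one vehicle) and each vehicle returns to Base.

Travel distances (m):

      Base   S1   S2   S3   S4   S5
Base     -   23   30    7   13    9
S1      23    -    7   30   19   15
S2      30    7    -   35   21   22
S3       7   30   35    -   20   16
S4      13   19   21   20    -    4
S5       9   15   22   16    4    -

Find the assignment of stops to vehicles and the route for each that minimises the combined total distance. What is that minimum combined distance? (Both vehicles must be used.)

Check every non-empty split of the stops between the two vehicles; for each half take its own optimal tour:
  {S1} + {S2, S3, S4, S5}: 46 + 76 = 122
  {S2} + {S1, S3, S4, S5}: 60 + 69 = 129
  {S1, S2} + {S3, S4, S5}: 60 + 40 = 100
  {S3} + {S1, S2, S4, S5}: 14 + 64 = 78
  {S1, S3} + {S2, S4, S5}: 60 + 64 = 124
  {S2, S3} + {S1, S4, S5}: 72 + 55 = 127
  … (15 splits in total)
Best: vehicle 1 Base → S3 → Base = 14; vehicle 2 Base → S1 → S2 → S4 → S5 → Base = 64; combined 78.

Minimum combined distance: 78 m.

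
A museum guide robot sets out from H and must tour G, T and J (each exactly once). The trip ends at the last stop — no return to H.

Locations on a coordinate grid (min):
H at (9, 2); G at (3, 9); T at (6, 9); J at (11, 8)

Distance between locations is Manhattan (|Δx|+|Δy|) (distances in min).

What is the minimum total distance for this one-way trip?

There are 3! = 6 possible orderings.
H → G → T → J: 13+3+6 = 22
H → G → J → T: 13+9+6 = 28
H → T → G → J: 10+3+9 = 22
H → T → J → G: 10+6+9 = 25
H → J → G → T: 8+9+3 = 20
H → J → T → G: 8+6+3 = 17
The minimum is 17.
One shortest path: H → J → T → G.

Shortest open route: 17 min.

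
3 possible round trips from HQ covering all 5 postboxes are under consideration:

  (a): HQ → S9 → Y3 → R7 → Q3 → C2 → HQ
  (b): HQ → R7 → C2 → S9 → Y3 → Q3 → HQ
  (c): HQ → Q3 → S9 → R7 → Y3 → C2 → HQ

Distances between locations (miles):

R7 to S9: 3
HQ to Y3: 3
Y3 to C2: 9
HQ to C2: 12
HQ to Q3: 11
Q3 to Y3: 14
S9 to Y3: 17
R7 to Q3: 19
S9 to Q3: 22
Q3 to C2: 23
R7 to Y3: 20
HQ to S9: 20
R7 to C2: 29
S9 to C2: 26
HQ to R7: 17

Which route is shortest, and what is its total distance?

(a): 20 + 17 + 20 + 19 + 23 + 12 = 111
(b): 17 + 29 + 26 + 17 + 14 + 11 = 114
(c): 11 + 22 + 3 + 20 + 9 + 12 = 77

77 miles — (c) is the shortest.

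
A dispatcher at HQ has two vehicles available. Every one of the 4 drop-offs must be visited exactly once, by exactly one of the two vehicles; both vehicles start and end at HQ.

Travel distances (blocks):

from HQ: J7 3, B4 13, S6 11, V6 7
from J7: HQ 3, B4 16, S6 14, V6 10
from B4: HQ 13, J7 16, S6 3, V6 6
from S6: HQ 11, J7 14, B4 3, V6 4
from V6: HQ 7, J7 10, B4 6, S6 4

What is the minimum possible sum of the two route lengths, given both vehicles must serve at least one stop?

There are 2^3 − 1 = 7 ways to divide the 4 stops into two non-empty groups. For each, the best each vehicle can do is its own shortest tour through its group:
  {J7} + {B4, S6, V6}: 6 + 27 = 33
  {B4} + {J7, S6, V6}: 26 + 28 = 54
  {J7, B4} + {S6, V6}: 32 + 22 = 54
  {S6} + {J7, B4, V6}: 22 + 32 = 54
  {J7, S6} + {B4, V6}: 28 + 26 = 54
  {B4, S6} + {J7, V6}: 27 + 20 = 47
  … (7 splits in total)
Best: vehicle 1 HQ → J7 → HQ = 6; vehicle 2 HQ → B4 → S6 → V6 → HQ = 27; combined 33.

33 blocks — the smallest possible combined total.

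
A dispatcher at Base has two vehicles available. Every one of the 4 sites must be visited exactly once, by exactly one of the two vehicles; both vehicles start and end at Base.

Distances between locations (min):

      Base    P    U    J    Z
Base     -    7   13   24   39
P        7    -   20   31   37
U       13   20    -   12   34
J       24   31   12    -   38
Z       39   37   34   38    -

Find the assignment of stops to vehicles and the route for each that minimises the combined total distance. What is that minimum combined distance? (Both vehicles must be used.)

Check every non-empty split of the stops between the two vehicles; for each half take its own optimal tour:
  {P} + {U, J, Z}: 14 + 102 = 116
  {U} + {P, J, Z}: 26 + 106 = 132
  {P, U} + {J, Z}: 40 + 101 = 141
  {J} + {P, U, Z}: 48 + 91 = 139
  {P, J} + {U, Z}: 62 + 86 = 148
  {U, J} + {P, Z}: 49 + 83 = 132
  … (7 splits in total)
Best: vehicle 1 Base → P → Base = 14; vehicle 2 Base → U → J → Z → Base = 102; combined 116.

Minimum combined distance: 116 min.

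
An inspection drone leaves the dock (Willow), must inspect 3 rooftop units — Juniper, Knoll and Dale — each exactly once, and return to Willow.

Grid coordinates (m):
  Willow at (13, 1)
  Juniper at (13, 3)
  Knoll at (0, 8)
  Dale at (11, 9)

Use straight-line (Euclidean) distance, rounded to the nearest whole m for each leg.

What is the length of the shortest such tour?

34 m — the shortest possible round trip.

With 3 stops there are 3!/2 = 3 distinct round trips (a route and its reverse cost the same).
Willow - Juniper - Knoll - Dale - Willow: 2+14+11+8 = 35
Willow - Juniper - Dale - Knoll - Willow: 2+6+11+15 = 34
Willow - Knoll - Juniper - Dale - Willow: 15+14+6+8 = 43
The minimum is 34.
One optimal route: Willow → Juniper → Dale → Knoll → Willow (or its reverse).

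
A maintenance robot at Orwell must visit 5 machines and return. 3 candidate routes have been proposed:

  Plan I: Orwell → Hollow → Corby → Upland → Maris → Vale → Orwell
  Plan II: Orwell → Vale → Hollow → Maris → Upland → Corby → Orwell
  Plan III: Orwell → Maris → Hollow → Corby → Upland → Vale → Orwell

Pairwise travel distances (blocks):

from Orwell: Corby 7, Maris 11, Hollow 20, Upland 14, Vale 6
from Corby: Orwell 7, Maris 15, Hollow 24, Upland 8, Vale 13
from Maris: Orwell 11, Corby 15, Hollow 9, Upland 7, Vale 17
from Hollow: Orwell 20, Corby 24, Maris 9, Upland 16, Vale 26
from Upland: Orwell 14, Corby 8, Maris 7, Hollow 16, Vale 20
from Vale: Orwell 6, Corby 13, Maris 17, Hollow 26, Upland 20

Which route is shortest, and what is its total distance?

Plan I: 20 + 24 + 8 + 7 + 17 + 6 = 82
Plan II: 6 + 26 + 9 + 7 + 8 + 7 = 63
Plan III: 11 + 9 + 24 + 8 + 20 + 6 = 78

Shortest is Plan II, total 63 blocks.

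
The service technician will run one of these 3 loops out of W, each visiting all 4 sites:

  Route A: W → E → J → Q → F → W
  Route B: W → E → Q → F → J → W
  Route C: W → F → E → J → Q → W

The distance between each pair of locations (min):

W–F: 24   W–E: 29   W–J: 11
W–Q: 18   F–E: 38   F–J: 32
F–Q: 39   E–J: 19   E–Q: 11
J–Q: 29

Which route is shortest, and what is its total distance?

122 min — Route B is the shortest.

Route A: 29 + 19 + 29 + 39 + 24 = 140
Route B: 29 + 11 + 39 + 32 + 11 = 122
Route C: 24 + 38 + 19 + 29 + 18 = 128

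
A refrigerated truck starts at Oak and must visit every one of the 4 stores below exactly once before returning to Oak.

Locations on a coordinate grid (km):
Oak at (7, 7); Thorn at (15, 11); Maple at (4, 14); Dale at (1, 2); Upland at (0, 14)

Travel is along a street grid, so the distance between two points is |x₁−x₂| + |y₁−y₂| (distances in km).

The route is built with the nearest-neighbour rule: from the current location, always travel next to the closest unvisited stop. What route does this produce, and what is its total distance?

Total distance 62 km via the nearest-neighbour route Oak → Maple → Upland → Dale → Thorn → Oak.

At Oak the remaining stops are Maple 10, Dale 11, Thorn 12, Upland 14; go to Maple.
At Maple the remaining stops are Upland 4, Thorn 14, Dale 15; go to Upland.
At Upland the remaining stops are Dale 13, Thorn 18; go to Dale.
At Dale the remaining stops are Thorn 23; go to Thorn.
Return Thorn→Oak: 12.
Total = 10 + 4 + 13 + 23 + 12 = 62.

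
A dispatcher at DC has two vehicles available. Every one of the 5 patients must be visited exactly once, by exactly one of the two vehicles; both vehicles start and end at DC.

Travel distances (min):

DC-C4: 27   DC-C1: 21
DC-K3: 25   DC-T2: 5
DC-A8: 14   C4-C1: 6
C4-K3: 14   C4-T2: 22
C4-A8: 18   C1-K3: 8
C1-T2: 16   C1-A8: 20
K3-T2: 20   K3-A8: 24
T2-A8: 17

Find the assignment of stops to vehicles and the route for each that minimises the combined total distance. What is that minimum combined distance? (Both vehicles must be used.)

Minimum combined distance: 81 min.

Try each way of splitting the stops between the two vehicles (each non-empty) and, for each split, find the best tour for each vehicle:
  {C4} + {C1, K3, T2, A8}: 54 + 67 = 121
  {C1} + {C4, K3, T2, A8}: 42 + 71 = 113
  {C4, C1} + {K3, T2, A8}: 54 + 63 = 117
  {K3} + {C4, C1, T2, A8}: 50 + 59 = 109
  {C4, K3} + {C1, T2, A8}: 66 + 55 = 121
  {C1, K3} + {C4, T2, A8}: 54 + 59 = 113
  … (15 splits in total)
  {T2} + {C4, C1, K3, A8}: 10 + 71 = 81  ← best
Best: vehicle 1 DC → T2 → DC = 10; vehicle 2 DC → K3 → C1 → C4 → A8 → DC = 71; combined 81.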